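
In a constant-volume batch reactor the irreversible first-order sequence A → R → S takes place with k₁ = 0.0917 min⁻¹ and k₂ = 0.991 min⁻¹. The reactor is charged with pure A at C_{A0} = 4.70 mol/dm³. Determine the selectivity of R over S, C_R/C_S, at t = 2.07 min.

0.701

Solving the coupled first-order balances gives C_R(t) = [k₁/(k₂−k₁)]·C_{A0}·(e^(−k₁t) − e^(−k₂t)).
e^(−k₁t) = e^(−0.0917×2.07) = e^(−0.1898) = 0.8271; e^(−k₂t) = e^(−2.051) = 0.1286.
C_R = 0.0917×4.70/(0.991−0.0917) × (0.8271−0.1286) = 0.4793×0.6986 = 0.3348 mol/dm³.
C_A = C_{A0}e^(−k₁t) = 3.887 mol/dm³, so C_S = C_{A0}−C_A−C_R = 0.4778 mol/dm³; C_R/C_S = 0.701.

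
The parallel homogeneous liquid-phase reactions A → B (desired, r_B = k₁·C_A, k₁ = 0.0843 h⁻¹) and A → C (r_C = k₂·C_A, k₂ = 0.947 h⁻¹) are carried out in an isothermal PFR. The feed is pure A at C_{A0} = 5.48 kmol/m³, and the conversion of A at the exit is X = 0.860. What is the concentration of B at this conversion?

0.385 kmol/m³

C_A = C_{A0}(1−X) = 0.7672 kmol/m³.
Both paths are first order in A, so the instantaneous fraction to B is constant: dC_B/d(−C_A) = k₁/(k₁+k₂) = 0.08174.
C_B = 0.08174·(C_{A0}−C_A) = 0.08174×4.713 = 0.385 kmol/m³.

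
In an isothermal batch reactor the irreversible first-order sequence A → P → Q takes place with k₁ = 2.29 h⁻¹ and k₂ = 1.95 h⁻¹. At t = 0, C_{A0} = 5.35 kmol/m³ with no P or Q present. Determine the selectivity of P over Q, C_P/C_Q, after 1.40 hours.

0.210

For first-order series with pure A initially, C_P(t) = k₁C_{A0}/(k₂−k₁)·(e^(−k₁t) − e^(−k₂t)).
e^(−k₁t) = e^(−2.29×1.40) = e^(−3.206) = 0.04052; e^(−k₂t) = e^(−2.730) = 0.06522.
C_P = 2.29×5.35/(1.95−2.29) × (0.04052−0.06522) = (-36.03)×(-0.02470) = 0.8901 kmol/m³.
C_A = C_{A0}e^(−k₁t) = 0.2168 kmol/m³, so C_Q = C_{A0}−C_A−C_P = 4.243 kmol/m³; C_P/C_Q = 0.210.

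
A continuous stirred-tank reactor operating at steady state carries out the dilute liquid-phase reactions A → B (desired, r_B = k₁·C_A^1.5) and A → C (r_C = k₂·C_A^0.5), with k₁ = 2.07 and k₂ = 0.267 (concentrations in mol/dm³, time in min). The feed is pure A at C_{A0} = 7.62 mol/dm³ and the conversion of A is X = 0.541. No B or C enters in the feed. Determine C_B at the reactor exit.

Exit C_A = C_{A0}(1−X) = 7.62×0.459 = 3.498 mol/dm³.
A CSTR operates uniformly at the exit composition, giving r_B = 13.54 and r_C = 0.4993 (each k·C_A^n at C_A = 3.498).
Fraction of consumed A going to B: r_B/(r_B+r_C) = 0.9644.
C_B = 0.9644·C_{A0}·X = 0.9644×7.62×0.541 = 3.98 mol/dm³.

3.98 mol/dm³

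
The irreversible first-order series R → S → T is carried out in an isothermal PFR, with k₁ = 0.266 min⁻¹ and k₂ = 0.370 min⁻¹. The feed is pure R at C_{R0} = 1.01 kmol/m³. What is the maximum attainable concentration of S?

0.312 kmol/m³

For a first-order series the maximum intermediate yield is C_{S,max}/C_{R0} = (k₁/k₂)^[k₂/(k₂−k₁)].
= (0.266/0.370)^(0.370/(0.370−0.266)) = (0.7189)^(3.558) = 0.3091.
C_{S,max} = 0.3091×1.01 = 0.312 kmol/m³.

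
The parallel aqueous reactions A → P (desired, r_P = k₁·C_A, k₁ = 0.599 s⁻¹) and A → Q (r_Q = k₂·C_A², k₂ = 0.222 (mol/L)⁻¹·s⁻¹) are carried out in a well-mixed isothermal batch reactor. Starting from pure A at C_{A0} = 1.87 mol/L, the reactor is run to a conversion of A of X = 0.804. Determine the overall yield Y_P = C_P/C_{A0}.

C_A = C_{A0}(1−X) = 0.3665 mol/L.
Along a PFR/batch, dC_P/dC_A = −r_P/(r_P+r_Q) = −k₁/(k₁+k₂·C_A).
Integrating from C_{A0} to C_A: C_P = (0.599/0.222)·ln[(0.599+0.222·1.87)/(0.599+0.222·0.367)] = 2.698·ln(1.014/0.6804) = 1.077 mol/L.
Y_P = C_P/C_{A0} = 1.077/1.87 = 0.576.

0.576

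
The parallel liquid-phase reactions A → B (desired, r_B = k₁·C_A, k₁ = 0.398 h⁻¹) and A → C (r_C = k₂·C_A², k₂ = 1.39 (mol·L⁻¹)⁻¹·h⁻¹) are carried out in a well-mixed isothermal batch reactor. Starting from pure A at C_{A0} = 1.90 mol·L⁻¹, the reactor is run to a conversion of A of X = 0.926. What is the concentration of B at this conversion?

C_A = C_{A0}(1−X) = 0.1406 mol·L⁻¹.
Along a PFR/batch, dC_B/dC_A = −r_B/(r_B+r_C) = −k₁/(k₁+k₂·C_A).
Integrating from C_{A0} to C_A: C_B = (0.398/1.39)·ln[(0.398+1.39·1.90)/(0.398+1.39·0.141)] = 0.2863·ln(3.039/0.5934) = 0.4677 mol·L⁻¹.

0.468 mol·L⁻¹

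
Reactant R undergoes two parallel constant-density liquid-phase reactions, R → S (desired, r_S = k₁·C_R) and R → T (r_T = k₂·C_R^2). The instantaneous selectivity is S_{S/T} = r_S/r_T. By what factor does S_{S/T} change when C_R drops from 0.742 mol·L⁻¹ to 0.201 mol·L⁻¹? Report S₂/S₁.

S_{S/T} = (k₁/k₂)·C_R⁻¹, so S₂/S₁ = (C_{R,2}/C_{R,1})⁻¹.
= 0.742/0.201 = 3.69.
Selectivity toward S rises as C_R falls — low-concentration operation is favoured.

3.69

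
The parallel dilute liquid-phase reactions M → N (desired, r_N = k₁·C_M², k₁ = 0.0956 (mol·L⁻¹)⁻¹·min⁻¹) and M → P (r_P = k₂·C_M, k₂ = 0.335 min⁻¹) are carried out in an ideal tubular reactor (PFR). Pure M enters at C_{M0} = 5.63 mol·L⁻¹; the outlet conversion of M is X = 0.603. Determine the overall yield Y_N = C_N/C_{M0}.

C_M = C_{M0}(1−X) = 2.235 mol·L⁻¹.
Along a PFR/batch, dC_P/dC_M = −r_P/(r_N+r_P) = −k₂/(k₂+k₁·C_M).
Integrating from C_{M0} to C_M: C_P = (0.335/0.0956)·ln[(0.335+0.0956·5.63)/(0.335+0.0956·2.24)] = 3.504·ln(0.8732/0.5487) = 1.628 mol·L⁻¹.
Then C_N = (C_{M0}−C_M) − C_P = 3.395 − 1.628 = 1.767 mol·L⁻¹.
Y_N = C_N/C_{M0} = 1.767/5.63 = 0.314.

0.314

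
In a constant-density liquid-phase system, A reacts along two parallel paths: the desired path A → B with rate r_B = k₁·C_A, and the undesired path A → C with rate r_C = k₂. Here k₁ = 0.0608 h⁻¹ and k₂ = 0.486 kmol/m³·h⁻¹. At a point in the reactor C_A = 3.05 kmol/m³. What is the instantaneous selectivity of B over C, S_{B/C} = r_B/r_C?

S_{B/C} = r_B/r_C = (k₁·C_A)/(k₂) = (k₁/k₂)·C_A.
= (0.0608×3.050) / (0.486) = 0.1854/0.4860 = 0.382.

0.382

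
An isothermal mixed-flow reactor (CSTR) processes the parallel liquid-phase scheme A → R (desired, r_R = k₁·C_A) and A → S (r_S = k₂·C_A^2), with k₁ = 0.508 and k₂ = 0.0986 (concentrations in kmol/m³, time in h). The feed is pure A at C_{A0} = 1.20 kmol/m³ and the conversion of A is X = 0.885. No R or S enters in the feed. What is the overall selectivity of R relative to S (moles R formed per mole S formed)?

37.3

Exit C_A = C_{A0}(1−X) = 1.20×0.115 = 0.1380 kmol/m³.
A CSTR operates uniformly at the exit composition, giving r_R = 0.07010 and r_S = 0.001878 (each k·C_A^n at C_A = 0.1380).
Overall selectivity = C_R/C_S = r_Rτ/(r_Sτ) = r_R/r_S = 37.3.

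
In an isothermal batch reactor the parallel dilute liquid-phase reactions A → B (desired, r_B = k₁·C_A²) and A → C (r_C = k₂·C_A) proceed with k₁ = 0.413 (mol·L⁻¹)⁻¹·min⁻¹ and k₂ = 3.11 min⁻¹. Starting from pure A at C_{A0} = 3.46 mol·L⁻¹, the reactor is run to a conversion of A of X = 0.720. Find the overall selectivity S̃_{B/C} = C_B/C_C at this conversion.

C_A = C_{A0}(1−X) = 0.9688 mol·L⁻¹.
Along a PFR/batch, dC_C/dC_A = −r_C/(r_B+r_C) = −k₂/(k₂+k₁·C_A).
Integrating from C_{A0} to C_A: C_C = (3.11/0.413)·ln[(3.11+0.413·3.46)/(3.11+0.413·0.969)] = 7.530·ln(4.539/3.510) = 1.936 mol·L⁻¹.
Then C_B = (C_{A0}−C_A) − C_C = 2.491 − 1.936 = 0.5555 mol·L⁻¹.
S̃_{B/C} = C_B/C_C = 0.5555/1.936 = 0.287.

0.287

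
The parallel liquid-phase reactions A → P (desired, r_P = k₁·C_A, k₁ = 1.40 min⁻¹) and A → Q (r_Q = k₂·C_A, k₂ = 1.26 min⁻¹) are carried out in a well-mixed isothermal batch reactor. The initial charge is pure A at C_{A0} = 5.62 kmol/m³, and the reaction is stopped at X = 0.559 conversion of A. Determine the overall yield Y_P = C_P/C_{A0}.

C_A = C_{A0}(1−X) = 2.478 kmol/m³.
Both paths are first order in A, so the instantaneous fraction to P is constant: dC_P/d(−C_A) = k₁/(k₁+k₂) = 0.5263.
C_P = 0.5263·(C_{A0}−C_A) = 0.5263×3.142 = 1.65 kmol/m³.
Y_P = C_P/C_{A0} = 1.653/5.62 = 0.294.

0.294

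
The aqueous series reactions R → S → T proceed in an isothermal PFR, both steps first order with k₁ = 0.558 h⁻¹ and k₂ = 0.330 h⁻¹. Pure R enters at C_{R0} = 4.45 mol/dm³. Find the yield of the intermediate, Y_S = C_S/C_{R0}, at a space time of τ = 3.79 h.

0.405

For first-order series with pure R initially, C_S(τ) = k₁C_{R0}/(k₂−k₁)·(e^(−k₁τ) − e^(−k₂τ)).
e^(−k₁τ) = e^(−0.558×3.79) = e^(−2.115) = 0.1207; e^(−k₂τ) = e^(−1.251) = 0.2863.
C_S = 0.558×4.45/(0.330−0.558) × (0.1207−0.2863) = (-10.89)×(-0.1656) = 1.804 mol/dm³.
Y_S = C_S/C_{R0} = 1.804/4.45 = 0.405.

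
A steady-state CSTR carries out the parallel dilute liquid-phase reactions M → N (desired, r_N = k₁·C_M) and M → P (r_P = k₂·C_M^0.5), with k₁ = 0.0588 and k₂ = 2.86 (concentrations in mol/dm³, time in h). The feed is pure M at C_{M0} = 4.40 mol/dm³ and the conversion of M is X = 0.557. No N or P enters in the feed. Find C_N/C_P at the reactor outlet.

Exit C_M = C_{M0}(1−X) = 4.40×0.443 = 1.949 mol/dm³.
Rates in a CSTR are evaluated at the outlet concentration: r_N = 0.0588×1.949 = 0.1146, r_P = 2.86×1.949^0.5 = 3.993.
Overall selectivity = C_N/C_P = r_Nτ/(r_Pτ) = r_N/r_P = 0.0287.

0.0287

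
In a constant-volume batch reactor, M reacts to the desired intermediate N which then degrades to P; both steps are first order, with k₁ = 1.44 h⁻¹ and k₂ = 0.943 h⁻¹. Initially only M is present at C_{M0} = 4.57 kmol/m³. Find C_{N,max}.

2.05 kmol/m³

For a first-order series the maximum intermediate yield is C_{N,max}/C_{M0} = (k₁/k₂)^[k₂/(k₂−k₁)].
= (1.44/0.943)^(0.943/(0.943−1.44)) = (1.527)^(-1.897) = 0.4479.
C_{N,max} = 0.4479×4.57 = 2.05 kmol/m³.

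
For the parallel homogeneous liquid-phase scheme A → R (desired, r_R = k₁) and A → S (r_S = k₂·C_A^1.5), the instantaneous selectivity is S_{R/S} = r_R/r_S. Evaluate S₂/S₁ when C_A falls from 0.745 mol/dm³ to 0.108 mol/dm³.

S_{R/S} = (k₁/k₂)·C_A^-1.5, so S₂/S₁ = (C_{A,2}/C_{A,1})^-1.5.
= (0.108/0.745)^(-1.5) = (0.1450)^(-1.5) = 18.1.

18.1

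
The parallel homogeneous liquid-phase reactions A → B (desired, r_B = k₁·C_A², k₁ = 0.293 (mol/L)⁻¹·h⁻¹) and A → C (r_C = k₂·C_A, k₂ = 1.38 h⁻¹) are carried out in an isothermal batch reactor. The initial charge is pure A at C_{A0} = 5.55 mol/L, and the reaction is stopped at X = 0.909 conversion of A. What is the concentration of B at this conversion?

1.86 mol/L

C_A = C_{A0}(1−X) = 0.5050 mol/L.
Along a PFR/batch, dC_C/dC_A = −r_C/(r_B+r_C) = −k₂/(k₂+k₁·C_A).
Integrating from C_{A0} to C_A: C_C = (1.38/0.293)·ln[(1.38+0.293·5.55)/(1.38+0.293·0.505)] = 4.710·ln(3.006/1.528) = 3.187 mol/L.
Then C_B = (C_{A0}−C_A) − C_C = 5.045 − 3.187 = 1.858 mol/L.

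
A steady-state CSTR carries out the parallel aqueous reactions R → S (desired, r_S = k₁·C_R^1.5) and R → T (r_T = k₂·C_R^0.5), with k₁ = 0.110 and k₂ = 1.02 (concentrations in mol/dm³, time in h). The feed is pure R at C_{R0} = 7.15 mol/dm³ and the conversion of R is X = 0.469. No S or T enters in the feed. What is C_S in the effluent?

Exit C_R = C_{R0}(1−X) = 7.15×0.531 = 3.797 mol/dm³.
In a CSTR the entire volume is at exit conditions, so r_S = 0.110×3.797^1.5 = 0.8138 and r_T = 1.02×3.797^0.5 = 1.987.
Fraction of consumed R going to S: r_S/(r_S+r_T) = 0.2905.
C_S = 0.2905·C_{R0}·X = 0.2905×7.15×0.469 = 0.974 mol/dm³.

0.974 mol/dm³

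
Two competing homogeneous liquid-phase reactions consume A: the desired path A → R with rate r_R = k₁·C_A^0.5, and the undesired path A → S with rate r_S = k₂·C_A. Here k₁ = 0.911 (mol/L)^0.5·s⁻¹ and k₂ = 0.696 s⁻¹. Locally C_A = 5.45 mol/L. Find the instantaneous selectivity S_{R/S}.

0.561

S_{R/S} = r_R/r_S = (k₁·C_A^0.5)/(k₂·C_A) = (k₁/k₂)·C_A^-0.5.
= (0.911×5.450^0.5) / (0.696×5.450) = 2.127/3.793 = 0.561.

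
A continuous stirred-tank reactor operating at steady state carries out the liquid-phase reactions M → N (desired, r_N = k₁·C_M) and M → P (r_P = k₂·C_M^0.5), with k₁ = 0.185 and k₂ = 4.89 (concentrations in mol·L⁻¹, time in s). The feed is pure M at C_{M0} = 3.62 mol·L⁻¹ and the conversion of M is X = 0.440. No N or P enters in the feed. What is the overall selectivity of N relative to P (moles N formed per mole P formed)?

Exit C_M = C_{M0}(1−X) = 3.62×0.560 = 2.027 mol·L⁻¹.
Rates in a CSTR are evaluated at the outlet concentration: r_N = 0.185×2.027 = 0.3750, r_P = 4.89×2.027^0.5 = 6.962.
Overall selectivity = C_N/C_P = r_Nτ/(r_Pτ) = r_N/r_P = 0.0539.

0.0539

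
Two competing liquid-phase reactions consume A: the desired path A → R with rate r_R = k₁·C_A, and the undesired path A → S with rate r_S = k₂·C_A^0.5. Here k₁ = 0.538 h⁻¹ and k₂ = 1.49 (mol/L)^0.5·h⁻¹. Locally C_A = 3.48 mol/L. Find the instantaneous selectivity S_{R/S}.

S_{R/S} = r_R/r_S = (k₁·C_A)/(k₂·C_A^0.5) = (k₁/k₂)·C_A^0.5.
= (0.538×3.480) / (1.49×3.480^0.5) = 1.872/2.780 = 0.674.
Since the desired path is higher order in A, keeping C_A high (PFR or concentrated feed) favours R.

0.674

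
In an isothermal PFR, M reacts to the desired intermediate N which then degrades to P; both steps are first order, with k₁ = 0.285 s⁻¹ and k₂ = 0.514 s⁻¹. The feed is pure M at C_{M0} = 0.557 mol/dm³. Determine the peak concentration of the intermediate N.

0.148 mol/dm³

Evaluating C_N at τ_opt = ln(k₂/k₁)/(k₂−k₁) gives C_{N,max}/C_{M0} = (k₁/k₂)^[k₂/(k₂−k₁)].
= (0.285/0.514)^(0.514/(0.514−0.285)) = (0.5545)^(2.245) = 0.2662.
C_{N,max} = 0.2662×0.557 = 0.148 mol/dm³.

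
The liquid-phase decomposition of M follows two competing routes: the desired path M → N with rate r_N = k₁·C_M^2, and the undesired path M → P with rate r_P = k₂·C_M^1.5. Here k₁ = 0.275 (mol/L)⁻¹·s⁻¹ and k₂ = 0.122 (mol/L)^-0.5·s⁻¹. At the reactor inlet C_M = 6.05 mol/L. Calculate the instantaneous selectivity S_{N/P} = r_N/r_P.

S_{N/P} = r_N/r_P = (k₁·C_M^2)/(k₂·C_M^1.5) = (k₁/k₂)·C_M^0.5.
= (0.275×6.050^2) / (0.122×6.050^1.5) = 10.07/1.815 = 5.54.
Since the desired path is higher order in M, keeping C_M high (PFR or concentrated feed) favours N.

5.54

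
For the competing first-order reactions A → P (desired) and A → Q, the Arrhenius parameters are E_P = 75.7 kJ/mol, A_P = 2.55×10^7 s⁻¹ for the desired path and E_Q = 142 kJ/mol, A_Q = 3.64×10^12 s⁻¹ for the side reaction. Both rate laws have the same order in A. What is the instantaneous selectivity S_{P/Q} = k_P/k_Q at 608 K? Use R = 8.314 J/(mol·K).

3.48

With equal orders, S_{P/Q} = k_P/k_Q = (A_P/A_Q)·exp[(E_Q−E_P)/(RT)].
(E_Q−E_P)/(RT) = (142−75.7)×10³/(8.314×608) = 66300/5055 = 13.12.
k_P/k_Q = (2.55×10^7/3.64×10^12)·exp(13.12) = 7.005×10^-6 × 4.968×10^5 = 3.48.
Since E_P < E_Q, lowering the temperature improves selectivity toward P.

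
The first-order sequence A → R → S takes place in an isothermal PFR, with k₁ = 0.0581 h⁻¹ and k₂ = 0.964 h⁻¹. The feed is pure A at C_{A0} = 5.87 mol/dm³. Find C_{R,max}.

0.295 mol/dm³

For a first-order series the maximum intermediate yield is C_{R,max}/C_{A0} = (k₁/k₂)^[k₂/(k₂−k₁)].
= (0.0581/0.964)^(0.964/(0.964−0.0581)) = (0.06027)^(1.064) = 0.05033.
C_{R,max} = 0.05033×5.87 = 0.295 mol/dm³.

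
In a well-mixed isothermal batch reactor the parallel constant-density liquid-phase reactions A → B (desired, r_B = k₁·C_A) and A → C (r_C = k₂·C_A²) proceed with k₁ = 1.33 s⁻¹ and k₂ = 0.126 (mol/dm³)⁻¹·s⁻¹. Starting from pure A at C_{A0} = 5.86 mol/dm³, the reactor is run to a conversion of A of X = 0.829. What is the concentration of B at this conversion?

C_A = C_{A0}(1−X) = 1.002 mol/dm³.
Along a PFR/batch, dC_B/dC_A = −r_B/(r_B+r_C) = −k₁/(k₁+k₂·C_A).
Integrating from C_{A0} to C_A: C_B = (1.33/0.126)·ln[(1.33+0.126·5.86)/(1.33+0.126·1.00)] = 10.56·ln(2.068/1.456) = 3.704 mol/dm³.

3.70 mol/dm³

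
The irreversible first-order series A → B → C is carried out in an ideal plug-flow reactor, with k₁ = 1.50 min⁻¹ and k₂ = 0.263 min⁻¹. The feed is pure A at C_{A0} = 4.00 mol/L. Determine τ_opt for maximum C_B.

For first-order series the maximum of C_B occurs at τ_opt = ln(k₂/k₁)/(k₂−k₁).
= ln(0.263/1.50)/(0.263−1.50) = ln(0.1753)/-1.237 = -1.741/-1.237 = 1.41 min.

1.41 min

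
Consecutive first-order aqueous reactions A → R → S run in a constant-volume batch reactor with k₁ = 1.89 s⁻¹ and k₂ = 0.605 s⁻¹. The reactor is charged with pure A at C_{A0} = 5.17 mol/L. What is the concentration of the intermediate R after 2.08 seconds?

For first-order series with pure A initially, C_R(t) = k₁C_{A0}/(k₂−k₁)·(e^(−k₁t) − e^(−k₂t)).
e^(−k₁t) = e^(−1.89×2.08) = e^(−3.931) = 0.01962; e^(−k₂t) = e^(−1.258) = 0.2841.
C_R = 1.89×5.17/(0.605−1.89) × (0.01962−0.2841) = (-7.604)×(-0.2645) = 2.011 mol/L.

2.01 mol/L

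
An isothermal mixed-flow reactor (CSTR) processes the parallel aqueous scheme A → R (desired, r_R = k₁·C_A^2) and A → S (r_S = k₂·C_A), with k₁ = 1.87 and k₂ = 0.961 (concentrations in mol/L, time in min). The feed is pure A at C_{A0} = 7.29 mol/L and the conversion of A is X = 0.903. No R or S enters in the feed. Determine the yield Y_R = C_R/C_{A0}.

0.523

Exit C_A = C_{A0}(1−X) = 7.29×0.0970 = 0.7071 mol/L.
Rates in a CSTR are evaluated at the outlet concentration: r_R = 1.87×0.7071^2 = 0.9351, r_S = 0.961×0.7071 = 0.6796.
Fraction of consumed A going to R: r_R/(r_R+r_S) = 0.5791.
C_R = 0.5791·C_{A0}·X = 0.5791×7.29×0.903 = 3.81 mol/L; Y_R = C_R/C_{A0} = 0.523.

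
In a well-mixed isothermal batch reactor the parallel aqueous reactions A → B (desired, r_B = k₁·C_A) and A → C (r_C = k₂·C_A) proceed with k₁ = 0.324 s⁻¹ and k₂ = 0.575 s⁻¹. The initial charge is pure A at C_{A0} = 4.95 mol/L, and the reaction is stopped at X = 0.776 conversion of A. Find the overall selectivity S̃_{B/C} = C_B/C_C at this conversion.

0.563

C_A = C_{A0}(1−X) = 1.109 mol/L.
Both paths are first order in A, so the instantaneous fraction to B is constant: dC_B/d(−C_A) = k₁/(k₁+k₂) = 0.3604.
C_B = 0.3604·(C_{A0}−C_A) = 0.3604×3.841 = 1.38 mol/L.
C_C = (C_{A0}−C_A)−C_B = 2.457 mol/L; S̃_{B/C} = 1.384/2.457 = 0.563.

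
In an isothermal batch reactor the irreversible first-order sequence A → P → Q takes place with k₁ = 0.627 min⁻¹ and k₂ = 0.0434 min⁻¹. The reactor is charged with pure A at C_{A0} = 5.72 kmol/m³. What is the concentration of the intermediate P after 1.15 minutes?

2.86 kmol/m³

Solving the coupled first-order balances gives C_P(t) = [k₁/(k₂−k₁)]·C_{A0}·(e^(−k₁t) − e^(−k₂t)).
e^(−k₁t) = e^(−0.627×1.15) = e^(−0.7210) = 0.4862; e^(−k₂t) = e^(−0.04991) = 0.9513.
C_P = 0.627×5.72/(0.0434−0.627) × (0.4862−0.9513) = (-6.145)×(-0.4651) = 2.858 kmol/m³.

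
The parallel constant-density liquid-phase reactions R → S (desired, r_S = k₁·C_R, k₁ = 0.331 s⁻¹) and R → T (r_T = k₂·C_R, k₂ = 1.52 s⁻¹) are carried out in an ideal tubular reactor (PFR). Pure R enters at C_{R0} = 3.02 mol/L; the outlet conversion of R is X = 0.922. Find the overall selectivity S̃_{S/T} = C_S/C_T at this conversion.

0.218

C_R = C_{R0}(1−X) = 0.2356 mol/L.
Both paths are first order in R, so the instantaneous fraction to S is constant: dC_S/d(−C_R) = k₁/(k₁+k₂) = 0.1788.
C_S = 0.1788·(C_{R0}−C_R) = 0.1788×2.784 = 0.498 mol/L.
C_T = (C_{R0}−C_R)−C_S = 2.287 mol/L; S̃_{S/T} = 0.4979/2.287 = 0.218.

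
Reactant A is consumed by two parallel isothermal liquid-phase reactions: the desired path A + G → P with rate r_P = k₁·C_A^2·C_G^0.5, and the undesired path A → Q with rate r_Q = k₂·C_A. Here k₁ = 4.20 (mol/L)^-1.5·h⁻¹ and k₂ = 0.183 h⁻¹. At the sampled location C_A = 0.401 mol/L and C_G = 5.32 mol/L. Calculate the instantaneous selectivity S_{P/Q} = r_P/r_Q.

21.2

S_{P/Q} = r_P/r_Q = (k₁·C_A^2·C_G^0.5)/(k₂·C_A) = (k₁/k₂)·C_A·C_G^0.5.
= (4.20×0.4010^2×5.320^0.5) / (0.183×0.4010) = 1.558/0.07338 = 21.2.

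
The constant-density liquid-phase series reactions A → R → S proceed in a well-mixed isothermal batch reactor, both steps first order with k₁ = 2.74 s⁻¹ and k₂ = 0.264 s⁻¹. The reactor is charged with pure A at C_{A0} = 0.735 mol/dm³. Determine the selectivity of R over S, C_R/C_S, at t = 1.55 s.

2.70

The intermediate concentration in a first-order A→B→C sequence is C_R = k₁C_{A0}(e^(−k₁t) − e^(−k₂t))/(k₂−k₁).
e^(−k₁t) = e^(−2.74×1.55) = e^(−4.247) = 0.01431; e^(−k₂t) = e^(−0.4092) = 0.6642.
C_R = 2.74×0.735/(0.264−2.74) × (0.01431−0.6642) = (-0.8134)×(-0.6499) = 0.5286 mol/dm³.
C_A = C_{A0}e^(−k₁t) = 0.01052 mol/dm³, so C_S = C_{A0}−C_A−C_R = 0.1959 mol/dm³; C_R/C_S = 2.70.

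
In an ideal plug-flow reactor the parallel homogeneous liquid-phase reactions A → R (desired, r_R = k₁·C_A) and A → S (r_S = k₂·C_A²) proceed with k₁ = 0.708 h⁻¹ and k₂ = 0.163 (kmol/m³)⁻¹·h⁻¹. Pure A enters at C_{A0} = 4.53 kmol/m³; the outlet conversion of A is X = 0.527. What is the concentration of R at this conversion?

C_A = C_{A0}(1−X) = 2.143 kmol/m³.
Along a PFR/batch, dC_R/dC_A = −r_R/(r_R+r_S) = −k₁/(k₁+k₂·C_A).
Integrating from C_{A0} to C_A: C_R = (0.708/0.163)·ln[(0.708+0.163·4.53)/(0.708+0.163·2.14)] = 4.344·ln(1.446/1.057) = 1.361 kmol/m³.

1.36 kmol/m³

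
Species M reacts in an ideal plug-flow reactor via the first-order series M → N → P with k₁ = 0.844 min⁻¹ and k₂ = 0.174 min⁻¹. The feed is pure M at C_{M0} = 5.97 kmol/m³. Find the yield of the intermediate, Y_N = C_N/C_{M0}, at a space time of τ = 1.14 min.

For first-order series with pure M initially, C_N(τ) = k₁C_{M0}/(k₂−k₁)·(e^(−k₁τ) − e^(−k₂τ)).
e^(−k₁τ) = e^(−0.844×1.14) = e^(−0.9622) = 0.3821; e^(−k₂τ) = e^(−0.1984) = 0.8201.
C_N = 0.844×5.97/(0.174−0.844) × (0.3821−0.8201) = (-7.520)×(-0.4380) = 3.294 kmol/m³.
Y_N = C_N/C_{M0} = 3.294/5.97 = 0.552.

0.552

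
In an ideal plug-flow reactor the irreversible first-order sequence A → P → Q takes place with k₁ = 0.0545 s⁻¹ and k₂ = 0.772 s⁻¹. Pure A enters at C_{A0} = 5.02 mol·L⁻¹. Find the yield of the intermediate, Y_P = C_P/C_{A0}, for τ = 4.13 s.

For first-order series with pure A initially, C_P(τ) = k₁C_{A0}/(k₂−k₁)·(e^(−k₁τ) − e^(−k₂τ)).
e^(−k₁τ) = e^(−0.0545×4.13) = e^(−0.2251) = 0.7984; e^(−k₂τ) = e^(−3.188) = 0.04124.
C_P = 0.0545×5.02/(0.772−0.0545) × (0.7984−0.04124) = 0.3813×0.7572 = 0.2887 mol·L⁻¹.
Y_P = C_P/C_{A0} = 0.2887/5.02 = 0.0575.

0.0575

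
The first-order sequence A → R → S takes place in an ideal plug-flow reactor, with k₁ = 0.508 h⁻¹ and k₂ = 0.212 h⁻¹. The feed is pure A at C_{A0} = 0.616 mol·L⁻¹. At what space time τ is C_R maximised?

2.95 h

The intermediate peaks when r₁ = r₂, i.e. k₁e^(−k₁τ) = k₂e^(−k₂τ), giving τ_opt = ln(k₂/k₁)/(k₂−k₁).
= ln(0.212/0.508)/(0.212−0.508) = ln(0.4173)/-0.2960 = -0.8739/-0.2960 = 2.95 h.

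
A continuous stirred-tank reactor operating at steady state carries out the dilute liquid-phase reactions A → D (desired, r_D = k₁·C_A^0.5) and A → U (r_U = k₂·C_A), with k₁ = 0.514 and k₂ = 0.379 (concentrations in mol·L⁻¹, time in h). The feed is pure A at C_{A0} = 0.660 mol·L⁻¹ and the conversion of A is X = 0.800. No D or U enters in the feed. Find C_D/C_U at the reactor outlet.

3.73

Exit C_A = C_{A0}(1−X) = 0.660×0.200 = 0.1320 mol·L⁻¹.
In a CSTR the entire volume is at exit conditions, so r_D = 0.514×0.1320^0.5 = 0.1867 and r_U = 0.379×0.1320 = 0.05003.
Overall selectivity = C_D/C_U = r_Dτ/(r_Uτ) = r_D/r_U = 3.73.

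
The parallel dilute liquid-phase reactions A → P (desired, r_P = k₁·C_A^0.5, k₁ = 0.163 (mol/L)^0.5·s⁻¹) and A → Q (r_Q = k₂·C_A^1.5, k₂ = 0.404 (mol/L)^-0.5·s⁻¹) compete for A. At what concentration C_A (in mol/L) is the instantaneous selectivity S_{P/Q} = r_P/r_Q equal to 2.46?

S_{P/Q} = (k₁/k₂)·C_A⁻¹ ⇒ C_A = (S·k₂/k₁)^(-1).
= (2.46×0.404/0.163)^(-1) = (6.097)^(-1) = 0.164 mol/L.

0.164 mol/L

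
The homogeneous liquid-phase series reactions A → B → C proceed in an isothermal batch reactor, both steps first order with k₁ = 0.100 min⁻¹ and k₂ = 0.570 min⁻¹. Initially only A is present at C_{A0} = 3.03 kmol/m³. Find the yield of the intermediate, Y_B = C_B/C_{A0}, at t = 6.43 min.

The intermediate concentration in a first-order A→B→C sequence is C_B = k₁C_{A0}(e^(−k₁t) − e^(−k₂t))/(k₂−k₁).
e^(−k₁t) = e^(−0.100×6.43) = e^(−0.6430) = 0.5257; e^(−k₂t) = e^(−3.665) = 0.02560.
C_B = 0.100×3.03/(0.570−0.100) × (0.5257−0.02560) = 0.6447×0.5001 = 0.3224 kmol/m³.
Y_B = C_B/C_{A0} = 0.3224/3.03 = 0.106.

0.106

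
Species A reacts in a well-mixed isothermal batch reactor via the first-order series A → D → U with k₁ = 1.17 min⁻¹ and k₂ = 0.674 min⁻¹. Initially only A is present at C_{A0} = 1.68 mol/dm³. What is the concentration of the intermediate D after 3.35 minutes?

Solving the coupled first-order balances gives C_D(t) = [k₁/(k₂−k₁)]·C_{A0}·(e^(−k₁t) − e^(−k₂t)).
e^(−k₁t) = e^(−1.17×3.35) = e^(−3.919) = 0.01985; e^(−k₂t) = e^(−2.258) = 0.1046.
C_D = 1.17×1.68/(0.674−1.17) × (0.01985−0.1046) = (-3.963)×(-0.08472) = 0.3357 mol/dm³.

0.336 mol/dm³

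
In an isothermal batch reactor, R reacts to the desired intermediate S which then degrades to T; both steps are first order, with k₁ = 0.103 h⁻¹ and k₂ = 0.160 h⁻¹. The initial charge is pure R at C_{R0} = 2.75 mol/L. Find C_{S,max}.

Evaluating C_S at t_opt = ln(k₂/k₁)/(k₂−k₁) gives C_{S,max}/C_{R0} = (k₁/k₂)^[k₂/(k₂−k₁)].
= (0.103/0.160)^(0.160/(0.160−0.103)) = (0.6437)^(2.807) = 0.2904.
C_{S,max} = 0.2904×2.75 = 0.799 mol/L.

0.799 mol/L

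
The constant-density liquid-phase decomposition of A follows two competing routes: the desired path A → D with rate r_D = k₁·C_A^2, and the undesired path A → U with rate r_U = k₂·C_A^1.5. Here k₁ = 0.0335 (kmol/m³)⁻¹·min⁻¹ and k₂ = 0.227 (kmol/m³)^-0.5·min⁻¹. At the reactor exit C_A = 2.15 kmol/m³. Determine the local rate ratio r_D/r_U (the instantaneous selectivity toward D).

0.216

S_{D/U} = r_D/r_U = (k₁·C_A^2)/(k₂·C_A^1.5) = (k₁/k₂)·C_A^0.5.
= (0.0335×2.150^2) / (0.227×2.150^1.5) = 0.1549/0.7156 = 0.216.
Since the desired path is higher order in A, keeping C_A high (PFR or concentrated feed) favours D.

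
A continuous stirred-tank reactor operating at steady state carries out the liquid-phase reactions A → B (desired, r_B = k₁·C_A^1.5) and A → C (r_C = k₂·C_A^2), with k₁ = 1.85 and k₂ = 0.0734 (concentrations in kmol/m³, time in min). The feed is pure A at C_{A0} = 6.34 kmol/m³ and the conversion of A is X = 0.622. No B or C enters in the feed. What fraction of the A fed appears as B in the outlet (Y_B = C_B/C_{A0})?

Exit C_A = C_{A0}(1−X) = 6.34×0.378 = 2.397 kmol/m³.
In a CSTR the entire volume is at exit conditions, so r_B = 1.85×2.397^1.5 = 6.863 and r_C = 0.0734×2.397^2 = 0.4216.
Fraction of consumed A going to B: r_B/(r_B+r_C) = 0.9421.
C_B = 0.9421·C_{A0}·X = 0.9421×6.34×0.622 = 3.72 kmol/m³; Y_B = C_B/C_{A0} = 0.586.

0.586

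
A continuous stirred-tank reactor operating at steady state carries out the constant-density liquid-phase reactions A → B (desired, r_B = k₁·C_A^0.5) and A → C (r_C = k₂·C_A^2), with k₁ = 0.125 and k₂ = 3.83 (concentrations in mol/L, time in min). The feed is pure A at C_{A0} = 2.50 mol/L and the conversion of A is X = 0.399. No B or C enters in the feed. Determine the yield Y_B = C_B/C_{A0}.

0.00695

Exit C_A = C_{A0}(1−X) = 2.50×0.601 = 1.502 mol/L.
Rates in a CSTR are evaluated at the outlet concentration: r_B = 0.125×1.502^0.5 = 0.1532, r_C = 3.83×1.502^2 = 8.646.
Fraction of consumed A going to B: r_B/(r_B+r_C) = 0.01741.
C_B = 0.01741·C_{A0}·X = 0.01741×2.50×0.399 = 0.0174 mol/L; Y_B = C_B/C_{A0} = 0.00695.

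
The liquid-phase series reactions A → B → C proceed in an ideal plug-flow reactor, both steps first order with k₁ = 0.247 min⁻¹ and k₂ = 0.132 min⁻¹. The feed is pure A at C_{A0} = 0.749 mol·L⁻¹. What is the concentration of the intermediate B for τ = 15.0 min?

0.183 mol·L⁻¹

The intermediate concentration in a first-order A→B→C sequence is C_B = k₁C_{A0}(e^(−k₁τ) − e^(−k₂τ))/(k₂−k₁).
e^(−k₁τ) = e^(−0.247×15.0) = e^(−3.705) = 0.02460; e^(−k₂τ) = e^(−1.980) = 0.1381.
C_B = 0.247×0.749/(0.132−0.247) × (0.02460−0.1381) = (-1.609)×(-0.1135) = 0.1825 mol·L⁻¹.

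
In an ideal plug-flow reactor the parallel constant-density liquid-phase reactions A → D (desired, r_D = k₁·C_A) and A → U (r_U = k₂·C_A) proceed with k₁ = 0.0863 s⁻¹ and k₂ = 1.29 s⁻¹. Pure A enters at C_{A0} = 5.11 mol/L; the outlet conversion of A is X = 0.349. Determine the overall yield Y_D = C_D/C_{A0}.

C_A = C_{A0}(1−X) = 3.327 mol/L.
Both paths are first order in A, so the instantaneous fraction to D is constant: dC_D/d(−C_A) = k₁/(k₁+k₂) = 0.06270.
C_D = 0.06270·(C_{A0}−C_A) = 0.06270×1.783 = 0.112 mol/L.
Y_D = C_D/C_{A0} = 0.1118/5.11 = 0.0219.

0.0219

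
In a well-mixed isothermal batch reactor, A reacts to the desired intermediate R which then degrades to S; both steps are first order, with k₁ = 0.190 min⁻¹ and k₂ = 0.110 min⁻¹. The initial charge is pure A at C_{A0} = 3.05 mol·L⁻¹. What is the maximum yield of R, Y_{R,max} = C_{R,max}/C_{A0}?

For a first-order series the maximum intermediate yield is C_{R,max}/C_{A0} = (k₁/k₂)^[k₂/(k₂−k₁)].
= (0.190/0.110)^(0.110/(0.110−0.190)) = (1.727)^(-1.375) = 0.4717.

0.472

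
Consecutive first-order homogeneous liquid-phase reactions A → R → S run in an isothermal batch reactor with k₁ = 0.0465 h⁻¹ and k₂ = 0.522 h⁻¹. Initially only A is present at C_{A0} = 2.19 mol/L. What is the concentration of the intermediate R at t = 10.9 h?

Solving the coupled first-order balances gives C_R(t) = [k₁/(k₂−k₁)]·C_{A0}·(e^(−k₁t) − e^(−k₂t)).
e^(−k₁t) = e^(−0.0465×10.9) = e^(−0.5069) = 0.6024; e^(−k₂t) = e^(−5.690) = 0.003380.
C_R = 0.0465×2.19/(0.522−0.0465) × (0.6024−0.003380) = 0.2142×0.5990 = 0.1283 mol/L.

0.128 mol/L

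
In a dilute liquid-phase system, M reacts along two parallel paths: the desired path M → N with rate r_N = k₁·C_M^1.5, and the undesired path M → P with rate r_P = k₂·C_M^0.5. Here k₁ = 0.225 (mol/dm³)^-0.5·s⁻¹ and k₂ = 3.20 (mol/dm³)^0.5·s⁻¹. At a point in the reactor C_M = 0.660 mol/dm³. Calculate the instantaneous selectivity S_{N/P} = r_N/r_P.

0.0464

S_{N/P} = r_N/r_P = (k₁·C_M^1.5)/(k₂·C_M^0.5) = (k₁/k₂)·C_M.
= (0.225×0.6600^1.5) / (3.20×0.6600^0.5) = 0.1206/2.600 = 0.0464.
Since the desired path is higher order in M, keeping C_M high (PFR or concentrated feed) favours N.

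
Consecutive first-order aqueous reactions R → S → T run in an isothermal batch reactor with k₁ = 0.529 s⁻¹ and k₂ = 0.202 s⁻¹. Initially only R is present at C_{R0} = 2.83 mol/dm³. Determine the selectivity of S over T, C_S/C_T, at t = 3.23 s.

2.04

The intermediate concentration in a first-order A→B→C sequence is C_S = k₁C_{R0}(e^(−k₁t) − e^(−k₂t))/(k₂−k₁).
e^(−k₁t) = e^(−0.529×3.23) = e^(−1.709) = 0.1811; e^(−k₂t) = e^(−0.6525) = 0.5208.
C_S = 0.529×2.83/(0.202−0.529) × (0.1811−0.5208) = (-4.578)×(-0.3397) = 1.555 mol/dm³.
C_R = C_{R0}e^(−k₁t) = 0.5125 mol/dm³, so C_T = C_{R0}−C_R−C_S = 0.7625 mol/dm³; C_S/C_T = 2.04.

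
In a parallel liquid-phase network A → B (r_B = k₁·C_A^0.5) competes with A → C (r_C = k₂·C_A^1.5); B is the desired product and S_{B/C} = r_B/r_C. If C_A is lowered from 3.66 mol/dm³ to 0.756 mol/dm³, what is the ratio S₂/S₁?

S_{B/C} = (k₁/k₂)·C_A⁻¹, so S₂/S₁ = (C_{A,2}/C_{A,1})⁻¹.
= 3.66/0.756 = 4.84.

4.84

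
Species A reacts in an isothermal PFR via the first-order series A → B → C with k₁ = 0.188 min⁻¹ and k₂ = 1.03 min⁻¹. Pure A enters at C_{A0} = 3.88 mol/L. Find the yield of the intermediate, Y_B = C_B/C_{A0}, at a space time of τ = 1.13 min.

The intermediate concentration in a first-order A→B→C sequence is C_B = k₁C_{A0}(e^(−k₁τ) − e^(−k₂τ))/(k₂−k₁).
e^(−k₁τ) = e^(−0.188×1.13) = e^(−0.2124) = 0.8086; e^(−k₂τ) = e^(−1.164) = 0.3123.
C_B = 0.188×3.88/(1.03−0.188) × (0.8086−0.3123) = 0.8663×0.4963 = 0.4300 mol/L.
Y_B = C_B/C_{A0} = 0.4300/3.88 = 0.111.

0.111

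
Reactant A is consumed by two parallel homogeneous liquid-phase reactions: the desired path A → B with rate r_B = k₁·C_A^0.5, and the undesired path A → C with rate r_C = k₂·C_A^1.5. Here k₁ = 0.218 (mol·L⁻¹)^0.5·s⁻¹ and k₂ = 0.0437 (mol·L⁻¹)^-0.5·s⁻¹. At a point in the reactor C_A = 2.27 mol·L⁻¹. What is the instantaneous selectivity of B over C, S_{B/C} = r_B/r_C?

2.20

S_{B/C} = r_B/r_C = (k₁·C_A^0.5)/(k₂·C_A^1.5) = (k₁/k₂)·C_A⁻¹.
= (0.218×2.270^0.5) / (0.0437×2.270^1.5) = 0.3285/0.1495 = 2.20.
The undesired path is higher order in A, so low C_A (CSTR or dilute feed) favours B.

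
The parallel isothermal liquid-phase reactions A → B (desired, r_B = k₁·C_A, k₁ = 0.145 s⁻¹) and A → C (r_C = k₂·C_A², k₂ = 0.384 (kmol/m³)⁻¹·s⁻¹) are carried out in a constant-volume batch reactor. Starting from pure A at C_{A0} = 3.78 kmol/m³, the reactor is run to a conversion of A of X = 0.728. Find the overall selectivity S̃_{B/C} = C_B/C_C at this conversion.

0.175

C_A = C_{A0}(1−X) = 1.028 kmol/m³.
Along a PFR/batch, dC_B/dC_A = −r_B/(r_B+r_C) = −k₁/(k₁+k₂·C_A).
Integrating from C_{A0} to C_A: C_B = (0.145/0.384)·ln[(0.145+0.384·3.78)/(0.145+0.384·1.03)] = 0.3776·ln(1.597/0.5398) = 0.4095 kmol/m³.
C_C = (C_{A0}−C_A)−C_B = 2.342 kmol/m³; S̃_{B/C} = 0.4095/2.342 = 0.175.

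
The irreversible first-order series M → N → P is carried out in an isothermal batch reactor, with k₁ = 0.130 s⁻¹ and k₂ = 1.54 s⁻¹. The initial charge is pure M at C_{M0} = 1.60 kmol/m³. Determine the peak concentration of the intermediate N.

At the optimum, C_{N,max}/C_{M0} = (k₁/k₂)^[k₂/(k₂−k₁)].
= (0.130/1.54)^(1.54/(1.54−0.130)) = (0.08442)^(1.092) = 0.06721.
C_{N,max} = 0.06721×1.60 = 0.108 kmol/m³.

0.108 kmol/m³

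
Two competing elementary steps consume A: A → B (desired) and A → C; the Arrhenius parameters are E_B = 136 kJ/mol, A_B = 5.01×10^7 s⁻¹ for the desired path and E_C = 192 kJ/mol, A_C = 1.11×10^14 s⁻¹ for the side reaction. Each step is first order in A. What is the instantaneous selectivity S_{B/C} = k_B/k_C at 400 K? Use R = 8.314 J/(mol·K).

k_B/k_C = (A_B/A_C)·exp[−(E_B−E_C)/(RT)] = (A_B/A_C)·exp[(E_C−E_B)/(RT)].
(E_C−E_B)/(RT) = (192−136)×10³/(8.314×400) = 56000/3326 = 16.84.
k_B/k_C = (5.01×10^7/1.11×10^14)·exp(16.84) = 4.514×10^-7 × 2.056×10^7 = 9.28.
Since E_B < E_C, lowering the temperature improves selectivity toward B.

9.28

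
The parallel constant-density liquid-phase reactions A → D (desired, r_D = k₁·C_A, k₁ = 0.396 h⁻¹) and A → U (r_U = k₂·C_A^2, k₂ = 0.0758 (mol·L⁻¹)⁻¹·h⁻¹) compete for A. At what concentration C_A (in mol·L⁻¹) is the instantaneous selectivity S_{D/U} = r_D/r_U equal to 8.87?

0.589 mol·L⁻¹

S_{D/U} = (k₁/k₂)·C_A⁻¹ ⇒ C_A = (S·k₂/k₁)^(-1).
= (8.87×0.0758/0.396)^(-1) = (1.698)^(-1) = 0.589 mol·L⁻¹.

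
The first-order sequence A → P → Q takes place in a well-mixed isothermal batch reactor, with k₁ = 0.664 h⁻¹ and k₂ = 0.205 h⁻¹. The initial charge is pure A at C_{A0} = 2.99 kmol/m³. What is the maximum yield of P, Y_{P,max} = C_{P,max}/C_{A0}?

At the optimum, C_{P,max}/C_{A0} = (k₁/k₂)^[k₂/(k₂−k₁)].
= (0.664/0.205)^(0.205/(0.205−0.664)) = (3.239)^(-0.4466) = 0.5916.

0.592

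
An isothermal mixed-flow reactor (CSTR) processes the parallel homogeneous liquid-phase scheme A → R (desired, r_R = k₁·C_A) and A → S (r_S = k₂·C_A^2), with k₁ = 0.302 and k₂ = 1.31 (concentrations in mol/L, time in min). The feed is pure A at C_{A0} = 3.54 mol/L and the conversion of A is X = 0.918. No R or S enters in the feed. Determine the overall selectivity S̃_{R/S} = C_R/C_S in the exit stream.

Exit C_A = C_{A0}(1−X) = 3.54×0.0820 = 0.2903 mol/L.
In a CSTR the entire volume is at exit conditions, so r_R = 0.302×0.2903 = 0.08766 and r_S = 1.31×0.2903^2 = 0.1104.
Overall selectivity = C_R/C_S = r_Rτ/(r_Sτ) = r_R/r_S = 0.794.

0.794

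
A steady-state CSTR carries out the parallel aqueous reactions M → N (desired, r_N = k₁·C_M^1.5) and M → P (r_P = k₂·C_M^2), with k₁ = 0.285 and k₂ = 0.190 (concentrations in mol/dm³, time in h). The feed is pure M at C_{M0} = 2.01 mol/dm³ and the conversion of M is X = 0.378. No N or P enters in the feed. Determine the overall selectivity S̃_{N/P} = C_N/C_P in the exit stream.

1.34

Exit C_M = C_{M0}(1−X) = 2.01×0.622 = 1.250 mol/dm³.
A CSTR operates uniformly at the exit composition, giving r_N = 0.3984 and r_P = 0.2970 (each k·C_M^n at C_M = 1.250).
Overall selectivity = C_N/C_P = r_Nτ/(r_Pτ) = r_N/r_P = 1.34.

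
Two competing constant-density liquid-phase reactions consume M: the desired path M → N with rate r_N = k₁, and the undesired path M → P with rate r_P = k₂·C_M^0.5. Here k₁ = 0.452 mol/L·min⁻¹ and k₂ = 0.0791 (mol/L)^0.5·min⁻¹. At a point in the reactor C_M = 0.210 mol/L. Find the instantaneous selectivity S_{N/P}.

S_{N/P} = r_N/r_P = (k₁)/(k₂·C_M^0.5) = (k₁/k₂)·C_M^-0.5.
= (0.452) / (0.0791×0.2100^0.5) = 0.4520/0.03625 = 12.5.

12.5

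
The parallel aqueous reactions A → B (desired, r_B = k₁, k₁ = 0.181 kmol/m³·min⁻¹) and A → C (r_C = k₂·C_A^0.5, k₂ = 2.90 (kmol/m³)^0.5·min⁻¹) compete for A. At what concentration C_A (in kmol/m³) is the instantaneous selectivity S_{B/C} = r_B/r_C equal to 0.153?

S_{B/C} = (k₁/k₂)·C_A^-0.5 ⇒ C_A = (S·k₂/k₁)^(-2).
= (0.153×2.90/0.181)^(-2) = (2.451)^(-2) = 0.166 kmol/m³.

0.166 kmol/m³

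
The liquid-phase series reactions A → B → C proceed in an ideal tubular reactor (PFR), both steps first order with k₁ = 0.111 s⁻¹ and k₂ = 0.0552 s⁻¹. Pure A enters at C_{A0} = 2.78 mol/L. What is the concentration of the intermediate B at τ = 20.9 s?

The intermediate concentration in a first-order A→B→C sequence is C_B = k₁C_{A0}(e^(−k₁τ) − e^(−k₂τ))/(k₂−k₁).
e^(−k₁τ) = e^(−0.111×20.9) = e^(−2.320) = 0.09828; e^(−k₂τ) = e^(−1.154) = 0.3155.
C_B = 0.111×2.78/(0.0552−0.111) × (0.09828−0.3155) = (-5.530)×(-0.2172) = 1.201 mol/L.

1.20 mol/L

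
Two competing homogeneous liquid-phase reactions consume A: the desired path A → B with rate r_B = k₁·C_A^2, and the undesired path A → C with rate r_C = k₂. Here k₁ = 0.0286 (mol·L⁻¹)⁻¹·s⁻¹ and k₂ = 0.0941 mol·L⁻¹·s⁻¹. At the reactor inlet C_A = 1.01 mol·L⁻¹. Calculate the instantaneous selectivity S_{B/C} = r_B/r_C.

0.310

S_{B/C} = r_B/r_C = (k₁·C_A^2)/(k₂) = (k₁/k₂)·C_A^2.
= (0.0286×1.010^2) / (0.0941) = 0.02917/0.09410 = 0.310.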